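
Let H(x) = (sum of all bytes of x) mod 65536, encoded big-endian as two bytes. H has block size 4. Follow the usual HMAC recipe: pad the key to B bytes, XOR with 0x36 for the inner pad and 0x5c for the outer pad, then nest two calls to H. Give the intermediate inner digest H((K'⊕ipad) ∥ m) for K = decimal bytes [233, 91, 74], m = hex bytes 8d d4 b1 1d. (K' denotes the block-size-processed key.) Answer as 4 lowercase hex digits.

042d

Key decimal bytes [233, 91, 74] = e9 5b 4a is 3 bytes ≤ B = 4; zero-pad to 4 bytes: K' = e9 5b 4a 00.
K' ⊕ ipad = df 6d 7c 36.
Inner input = df 6d 7c 36 ∥ 8d d4 b1 1d.
Inner hash: sum = 223+109+124+54+141+212+177+29 = 1069 → 04 2d.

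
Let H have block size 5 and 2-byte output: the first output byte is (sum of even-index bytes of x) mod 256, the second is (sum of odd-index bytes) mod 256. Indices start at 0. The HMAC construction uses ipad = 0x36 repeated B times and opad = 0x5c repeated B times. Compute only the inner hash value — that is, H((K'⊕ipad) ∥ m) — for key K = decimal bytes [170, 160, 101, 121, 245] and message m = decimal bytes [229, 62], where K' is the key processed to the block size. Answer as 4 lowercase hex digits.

Key decimal bytes [170, 160, 101, 121, 245] = aa a0 65 79 f5 is exactly B = 5 bytes: K' = aa a0 65 79 f5.
K' ⊕ ipad = 9c 96 53 4f c3.
Inner input = 9c 96 53 4f c3 ∥ e5 3e.
Inner hash: even-index sum = 496 mod 256 = 240; odd-index sum = 458 mod 256 = 202 → f0 ca.

f0ca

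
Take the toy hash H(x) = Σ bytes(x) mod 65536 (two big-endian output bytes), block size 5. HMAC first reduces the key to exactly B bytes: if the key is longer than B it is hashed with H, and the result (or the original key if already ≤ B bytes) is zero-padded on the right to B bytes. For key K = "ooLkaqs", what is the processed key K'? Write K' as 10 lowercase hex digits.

02da000000

|K| = 7 > B = 5, so first hash the key.
H(K): sum = 111+111+76+107+97+113+115 = 730 → 02 da.
Zero-pad H(K) = 02 da to 5 bytes: K' = 02 da 00 00 00.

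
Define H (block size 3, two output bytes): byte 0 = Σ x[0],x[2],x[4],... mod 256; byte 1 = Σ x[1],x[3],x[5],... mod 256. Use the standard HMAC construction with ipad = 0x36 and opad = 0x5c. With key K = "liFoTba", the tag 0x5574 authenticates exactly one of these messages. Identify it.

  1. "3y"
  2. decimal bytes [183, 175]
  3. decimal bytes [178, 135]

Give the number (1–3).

Key "liFoTba" = 6c 69 46 6f 54 62 61 is 7 bytes > B = 3, so hash it first: H(key) = 67 3a, then zero-pad to 3 bytes: K' = 67 3a 00.
K' ⊕ ipad = 51 0c 36; K' ⊕ opad = 3b 66 5c.
m1: inner = H(51 0c 36 33 79) = 00 3f; tag = H(3b 66 5c 00 3f) = d666
m2: inner = H(51 0c 36 b7 af) = 36 c3; tag = H(3b 66 5c 36 c3) = 5a9c
m3: inner = H(51 0c 36 b2 87) = 0e be; tag = H(3b 66 5c 0e be) = 5574 ← matches

3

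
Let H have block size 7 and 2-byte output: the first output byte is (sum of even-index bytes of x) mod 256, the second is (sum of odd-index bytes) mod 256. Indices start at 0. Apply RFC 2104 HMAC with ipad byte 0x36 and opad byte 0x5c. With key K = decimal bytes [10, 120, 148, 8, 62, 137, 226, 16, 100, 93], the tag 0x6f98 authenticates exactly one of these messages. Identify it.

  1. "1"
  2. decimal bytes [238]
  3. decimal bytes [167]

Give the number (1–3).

1

Key decimal bytes [10, 120, 148, 8, 62, 137, 226, 16, 100, 93] = 0a 78 94 08 3e 89 e2 10 64 5d is 10 bytes > B = 7, so hash it first: H(key) = 22 76, then zero-pad to 7 bytes: K' = 22 76 00 00 00 00 00.
K' ⊕ ipad = 14 40 36 36 36 36 36; K' ⊕ opad = 7e 2a 5c 5c 5c 5c 5c.
m1: inner = H(14 40 36 36 36 36 36 31) = b6 dd; tag = H(7e 2a 5c 5c 5c 5c 5c b6 dd) = 6f98 ← matches
m2: inner = H(14 40 36 36 36 36 36 ee) = b6 9a; tag = H(7e 2a 5c 5c 5c 5c 5c b6 9a) = 2c98
m3: inner = H(14 40 36 36 36 36 36 a7) = b6 53; tag = H(7e 2a 5c 5c 5c 5c 5c b6 53) = e598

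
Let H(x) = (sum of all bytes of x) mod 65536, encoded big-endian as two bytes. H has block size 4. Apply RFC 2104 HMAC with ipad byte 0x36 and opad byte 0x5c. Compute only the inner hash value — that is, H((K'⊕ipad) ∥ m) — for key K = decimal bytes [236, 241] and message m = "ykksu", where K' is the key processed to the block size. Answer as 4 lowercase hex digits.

Key decimal bytes [236, 241] = ec f1 is 2 bytes ≤ B = 4; zero-pad to 4 bytes: K' = ec f1 00 00.
K' ⊕ ipad = da c7 36 36.
Inner input = da c7 36 36 ∥ 79 6b 6b 73 75.
Inner hash: sum = 218+199+54+54+121+107+107+115+117 = 1092 → 04 44.

0444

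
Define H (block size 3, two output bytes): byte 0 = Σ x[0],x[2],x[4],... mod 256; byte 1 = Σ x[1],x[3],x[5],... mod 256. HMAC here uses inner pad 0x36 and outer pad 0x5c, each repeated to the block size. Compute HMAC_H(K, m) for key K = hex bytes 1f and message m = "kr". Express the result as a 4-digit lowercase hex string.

402d

Key hex bytes 1f is 1 byte ≤ B = 3; zero-pad to 3 bytes: K' = 1f 00 00.
K' ⊕ ipad = 29 36 36.  K' ⊕ opad = 43 5c 5c.
Inner input = (K'⊕ipad) ∥ m = 29 36 36 ∥ 6b 72.
Inner hash: even-index sum = 209 mod 256 = 209; odd-index sum = 161 mod 256 = 161 → d1 a1.
Outer input = (K'⊕opad) ∥ inner = 43 5c 5c ∥ d1 a1.
Outer hash (tag): even-index sum = 320 mod 256 = 64; odd-index sum = 301 mod 256 = 45 → 40 2d.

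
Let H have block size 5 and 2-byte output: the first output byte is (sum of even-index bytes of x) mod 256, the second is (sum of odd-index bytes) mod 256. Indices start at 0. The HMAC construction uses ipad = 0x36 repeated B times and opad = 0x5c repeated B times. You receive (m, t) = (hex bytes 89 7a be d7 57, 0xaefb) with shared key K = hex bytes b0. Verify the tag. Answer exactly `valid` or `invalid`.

valid

Key hex bytes b0 is 1 byte ≤ B = 5; zero-pad to 5 bytes: K' = b0 00 00 00 00.
K' ⊕ ipad = 86 36 36 36 36; K' ⊕ opad = ec 5c 5c 5c 5c.
Inner hash: even-index sum = 579 mod 256 = 67; odd-index sum = 522 mod 256 = 10 → 43 0a.
Outer hash (recomputed tag): even-index sum = 430 mod 256 = 174; odd-index sum = 251 mod 256 = 251 → ae fb.
Recomputed tag = aefb; claimed = aefb → match.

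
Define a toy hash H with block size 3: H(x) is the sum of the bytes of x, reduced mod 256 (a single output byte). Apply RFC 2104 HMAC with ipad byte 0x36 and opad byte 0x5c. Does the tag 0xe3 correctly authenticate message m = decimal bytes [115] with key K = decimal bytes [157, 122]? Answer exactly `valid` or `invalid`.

valid

Key decimal bytes [157, 122] = 9d 7a is 2 bytes ≤ B = 3; zero-pad to 3 bytes: K' = 9d 7a 00.
K' ⊕ ipad = ab 4c 36; K' ⊕ opad = c1 26 5c.
Inner hash: sum = 171+76+54+115 = 416; mod 256 = 160 → a0.
Outer hash (recomputed tag): sum = 193+38+92+160 = 483; mod 256 = 227 → e3.
Recomputed tag = e3; claimed = e3 → match.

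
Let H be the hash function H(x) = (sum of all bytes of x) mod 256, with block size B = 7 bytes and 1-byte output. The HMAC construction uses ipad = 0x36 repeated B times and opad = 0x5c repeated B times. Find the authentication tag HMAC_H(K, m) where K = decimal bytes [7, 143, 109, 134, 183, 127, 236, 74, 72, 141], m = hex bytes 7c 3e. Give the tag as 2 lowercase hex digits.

b8

Key decimal bytes [7, 143, 109, 134, 183, 127, 236, 74, 72, 141] = 07 8f 6d 86 b7 7f ec 4a 48 8d is 10 bytes > B = 7, so hash it first: H(key) = ca, then zero-pad to 7 bytes: K' = ca 00 00 00 00 00 00.
K' ⊕ ipad = fc 36 36 36 36 36 36.  K' ⊕ opad = 96 5c 5c 5c 5c 5c 5c.
Inner input = (K'⊕ipad) ∥ m = fc 36 36 36 36 36 36 ∥ 7c 3e.
Inner hash: sum = 252+54+54+54+54+54+54+124+62 = 762; mod 256 = 250 → fa.
Outer input = (K'⊕opad) ∥ inner = 96 5c 5c 5c 5c 5c 5c ∥ fa.
Outer hash (tag): sum = 150+92+92+92+92+92+92+250 = 952; mod 256 = 184 → b8.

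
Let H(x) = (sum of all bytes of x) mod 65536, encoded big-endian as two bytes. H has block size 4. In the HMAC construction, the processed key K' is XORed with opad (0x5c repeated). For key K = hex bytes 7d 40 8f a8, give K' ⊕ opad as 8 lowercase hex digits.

211cd3f4

Key hex bytes 7d 40 8f a8 is exactly B = 4 bytes: K' = 7d 40 8f a8.
XOR each byte with 0x5c: 7d⊕5c=21, 40⊕5c=1c, 8f⊕5c=d3, a8⊕5c=f4.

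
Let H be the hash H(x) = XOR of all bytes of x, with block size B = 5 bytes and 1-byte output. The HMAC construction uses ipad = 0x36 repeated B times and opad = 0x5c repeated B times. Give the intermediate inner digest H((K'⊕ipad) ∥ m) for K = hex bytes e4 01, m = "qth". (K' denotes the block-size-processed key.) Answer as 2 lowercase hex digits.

be

Key hex bytes e4 01 is 2 bytes ≤ B = 5; zero-pad to 5 bytes: K' = e4 01 00 00 00.
K' ⊕ ipad = d2 37 36 36 36.
Inner input = d2 37 36 36 36 ∥ 71 74 68.
Inner hash: XOR d2⊕37⊕36⊕36⊕36⊕71⊕74⊕68 = be.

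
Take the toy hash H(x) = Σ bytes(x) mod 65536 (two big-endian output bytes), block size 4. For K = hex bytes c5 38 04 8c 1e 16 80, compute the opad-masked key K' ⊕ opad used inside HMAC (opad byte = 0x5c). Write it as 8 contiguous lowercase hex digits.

Key hex bytes c5 38 04 8c 1e 16 80 is 7 bytes > B = 4, so hash it first: H(key) = 02 41, then zero-pad to 4 bytes: K' = 02 41 00 00.
XOR each byte with 0x5c: 02⊕5c=5e, 41⊕5c=1d, 00⊕5c=5c, 00⊕5c=5c.

5e1d5c5c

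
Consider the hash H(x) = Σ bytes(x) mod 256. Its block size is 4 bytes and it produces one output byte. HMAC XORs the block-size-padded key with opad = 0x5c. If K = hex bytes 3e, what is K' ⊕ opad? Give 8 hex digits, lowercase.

Key hex bytes 3e is 1 byte ≤ B = 4; zero-pad to 4 bytes: K' = 3e 00 00 00.
XOR each byte with 0x5c: 3e⊕5c=62, 00⊕5c=5c, 00⊕5c=5c, 00⊕5c=5c.

625c5c5c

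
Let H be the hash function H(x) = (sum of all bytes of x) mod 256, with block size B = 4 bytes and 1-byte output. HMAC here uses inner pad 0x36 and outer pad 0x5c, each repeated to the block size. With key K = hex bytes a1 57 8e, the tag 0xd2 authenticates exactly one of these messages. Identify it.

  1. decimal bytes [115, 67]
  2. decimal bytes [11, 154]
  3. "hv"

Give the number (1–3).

Key hex bytes a1 57 8e is 3 bytes ≤ B = 4; zero-pad to 4 bytes: K' = a1 57 8e 00.
K' ⊕ ipad = 97 61 b8 36; K' ⊕ opad = fd 0b d2 5c.
m1: inner = H(97 61 b8 36 73 43) = 9c; tag = H(fd 0b d2 5c 9c) = d2 ← matches
m2: inner = H(97 61 b8 36 0b 9a) = 8b; tag = H(fd 0b d2 5c 8b) = c1
m3: inner = H(97 61 b8 36 68 76) = c4; tag = H(fd 0b d2 5c c4) = fa

1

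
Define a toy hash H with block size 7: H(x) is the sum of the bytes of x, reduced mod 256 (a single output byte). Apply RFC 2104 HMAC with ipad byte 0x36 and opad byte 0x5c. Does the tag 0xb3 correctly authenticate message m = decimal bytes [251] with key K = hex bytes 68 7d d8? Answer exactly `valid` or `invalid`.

Key hex bytes 68 7d d8 is 3 bytes ≤ B = 7; zero-pad to 7 bytes: K' = 68 7d d8 00 00 00 00.
K' ⊕ ipad = 5e 4b ee 36 36 36 36; K' ⊕ opad = 34 21 84 5c 5c 5c 5c.
Inner hash: sum = 94+75+238+54+54+54+54+251 = 874; mod 256 = 106 → 6a.
Outer hash (recomputed tag): sum = 52+33+132+92+92+92+92+106 = 691; mod 256 = 179 → b3.
Recomputed tag = b3; claimed = b3 → match.

valid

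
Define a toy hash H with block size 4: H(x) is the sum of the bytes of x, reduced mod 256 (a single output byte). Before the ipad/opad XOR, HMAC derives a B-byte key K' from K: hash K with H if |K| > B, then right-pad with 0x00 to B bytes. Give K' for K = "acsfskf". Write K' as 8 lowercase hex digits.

|K| = 7 > B = 4, so first hash the key.
H(K): sum = 97+99+115+102+115+107+102 = 737; mod 256 = 225 → e1.
Zero-pad H(K) = e1 to 4 bytes: K' = e1 00 00 00.

e1000000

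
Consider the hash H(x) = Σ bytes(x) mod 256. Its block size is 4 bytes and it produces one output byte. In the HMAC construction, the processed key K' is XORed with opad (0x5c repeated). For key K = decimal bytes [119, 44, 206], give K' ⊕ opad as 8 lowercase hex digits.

Key decimal bytes [119, 44, 206] = 77 2c ce is 3 bytes ≤ B = 4; zero-pad to 4 bytes: K' = 77 2c ce 00.
XOR each byte with 0x5c: 77⊕5c=2b, 2c⊕5c=70, ce⊕5c=92, 00⊕5c=5c.

2b70925c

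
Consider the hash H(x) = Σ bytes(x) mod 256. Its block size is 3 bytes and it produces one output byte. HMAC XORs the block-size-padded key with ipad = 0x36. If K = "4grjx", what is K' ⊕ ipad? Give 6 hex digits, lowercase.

d93636

Key "4grjx" = 34 67 72 6a 78 is 5 bytes > B = 3, so hash it first: H(key) = ef, then zero-pad to 3 bytes: K' = ef 00 00.
XOR each byte with 0x36: ef⊕36=d9, 00⊕36=36, 00⊕36=36.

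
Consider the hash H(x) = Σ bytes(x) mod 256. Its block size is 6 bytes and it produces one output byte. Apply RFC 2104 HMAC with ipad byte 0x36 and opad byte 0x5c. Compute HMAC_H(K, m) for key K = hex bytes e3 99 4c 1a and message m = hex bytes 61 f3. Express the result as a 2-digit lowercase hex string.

Key hex bytes e3 99 4c 1a is 4 bytes ≤ B = 6; zero-pad to 6 bytes: K' = e3 99 4c 1a 00 00.
K' ⊕ ipad = d5 af 7a 2c 36 36.  K' ⊕ opad = bf c5 10 46 5c 5c.
Inner input = (K'⊕ipad) ∥ m = d5 af 7a 2c 36 36 ∥ 61 f3.
Inner hash: sum = 213+175+122+44+54+54+97+243 = 1002; mod 256 = 234 → ea.
Outer input = (K'⊕opad) ∥ inner = bf c5 10 46 5c 5c ∥ ea.
Outer hash (tag): sum = 191+197+16+70+92+92+234 = 892; mod 256 = 124 → 7c.

7c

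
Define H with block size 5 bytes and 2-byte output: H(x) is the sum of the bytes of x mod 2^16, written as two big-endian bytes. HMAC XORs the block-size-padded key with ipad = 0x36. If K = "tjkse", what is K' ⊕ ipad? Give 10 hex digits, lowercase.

Key "tjkse" = 74 6a 6b 73 65 is exactly B = 5 bytes: K' = 74 6a 6b 73 65.
XOR each byte with 0x36: 74⊕36=42, 6a⊕36=5c, 6b⊕36=5d, 73⊕36=45, 65⊕36=53.

425c5d4553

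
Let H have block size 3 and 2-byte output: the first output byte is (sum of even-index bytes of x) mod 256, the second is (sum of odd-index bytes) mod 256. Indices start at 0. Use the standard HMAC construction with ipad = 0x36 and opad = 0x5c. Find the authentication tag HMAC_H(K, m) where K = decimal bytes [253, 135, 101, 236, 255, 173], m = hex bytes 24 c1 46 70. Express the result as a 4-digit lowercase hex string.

193a

Key decimal bytes [253, 135, 101, 236, 255, 173] = fd 87 65 ec ff ad is 6 bytes > B = 3, so hash it first: H(key) = 61 20, then zero-pad to 3 bytes: K' = 61 20 00.
K' ⊕ ipad = 57 16 36.  K' ⊕ opad = 3d 7c 5c.
Inner input = (K'⊕ipad) ∥ m = 57 16 36 ∥ 24 c1 46 70.
Inner hash: even-index sum = 446 mod 256 = 190; odd-index sum = 128 mod 256 = 128 → be 80.
Outer input = (K'⊕opad) ∥ inner = 3d 7c 5c ∥ be 80.
Outer hash (tag): even-index sum = 281 mod 256 = 25; odd-index sum = 314 mod 256 = 58 → 19 3a.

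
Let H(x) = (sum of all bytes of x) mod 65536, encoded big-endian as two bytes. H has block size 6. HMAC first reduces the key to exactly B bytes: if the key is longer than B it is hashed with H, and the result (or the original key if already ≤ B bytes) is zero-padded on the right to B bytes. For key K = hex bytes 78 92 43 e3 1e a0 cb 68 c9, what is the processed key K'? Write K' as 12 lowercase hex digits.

|K| = 9 > B = 6, so first hash the key.
H(K): sum = 120+146+67+227+30+160+203+104+201 = 1258 → 04 ea.
Zero-pad H(K) = 04 ea to 6 bytes: K' = 04 ea 00 00 00 00.

04ea00000000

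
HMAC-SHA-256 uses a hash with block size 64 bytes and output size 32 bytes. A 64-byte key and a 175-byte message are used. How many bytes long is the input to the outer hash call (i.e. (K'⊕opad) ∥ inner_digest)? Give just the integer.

Key is 64 ≤ 64 bytes, zero-padded: |K'| = 64.
Outer input = (K'⊕opad) ∥ H(inner) → 64 + 32 = 96 bytes.

96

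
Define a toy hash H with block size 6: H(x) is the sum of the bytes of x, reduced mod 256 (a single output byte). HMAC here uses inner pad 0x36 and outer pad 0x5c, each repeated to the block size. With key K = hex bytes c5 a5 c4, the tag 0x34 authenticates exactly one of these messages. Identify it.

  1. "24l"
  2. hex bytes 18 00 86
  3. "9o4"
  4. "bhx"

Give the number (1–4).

3

Key hex bytes c5 a5 c4 is 3 bytes ≤ B = 6; zero-pad to 6 bytes: K' = c5 a5 c4 00 00 00.
K' ⊕ ipad = f3 93 f2 36 36 36; K' ⊕ opad = 99 f9 98 5c 5c 5c.
m1: inner = H(f3 93 f2 36 36 36 32 34 6c) = ec; tag = H(99 f9 98 5c 5c 5c ec) = 2a
m2: inner = H(f3 93 f2 36 36 36 18 00 86) = b8; tag = H(99 f9 98 5c 5c 5c b8) = f6
m3: inner = H(f3 93 f2 36 36 36 39 6f 34) = f6; tag = H(99 f9 98 5c 5c 5c f6) = 34 ← matches
m4: inner = H(f3 93 f2 36 36 36 62 68 78) = 5c; tag = H(99 f9 98 5c 5c 5c 5c) = 9a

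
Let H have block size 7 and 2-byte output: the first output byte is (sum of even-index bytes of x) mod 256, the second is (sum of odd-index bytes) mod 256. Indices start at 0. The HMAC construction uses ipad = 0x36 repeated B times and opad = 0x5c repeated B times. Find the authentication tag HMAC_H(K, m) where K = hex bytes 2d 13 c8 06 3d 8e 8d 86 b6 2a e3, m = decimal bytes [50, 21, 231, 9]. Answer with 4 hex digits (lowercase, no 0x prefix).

fef1

Key hex bytes 2d 13 c8 06 3d 8e 8d 86 b6 2a e3 is 11 bytes > B = 7, so hash it first: H(key) = 58 57, then zero-pad to 7 bytes: K' = 58 57 00 00 00 00 00.
K' ⊕ ipad = 6e 61 36 36 36 36 36.  K' ⊕ opad = 04 0b 5c 5c 5c 5c 5c.
Inner input = (K'⊕ipad) ∥ m = 6e 61 36 36 36 36 36 ∥ 32 15 e7 09.
Inner hash: even-index sum = 302 mod 256 = 46; odd-index sum = 486 mod 256 = 230 → 2e e6.
Outer input = (K'⊕opad) ∥ inner = 04 0b 5c 5c 5c 5c 5c ∥ 2e e6.
Outer hash (tag): even-index sum = 510 mod 256 = 254; odd-index sum = 241 mod 256 = 241 → fe f1.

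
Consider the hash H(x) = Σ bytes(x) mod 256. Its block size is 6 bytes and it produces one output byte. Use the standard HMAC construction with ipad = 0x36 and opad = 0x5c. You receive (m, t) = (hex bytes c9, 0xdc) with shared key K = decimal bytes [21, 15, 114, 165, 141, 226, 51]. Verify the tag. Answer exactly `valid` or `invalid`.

Key decimal bytes [21, 15, 114, 165, 141, 226, 51] = 15 0f 72 a5 8d e2 33 is 7 bytes > B = 6, so hash it first: H(key) = dd, then zero-pad to 6 bytes: K' = dd 00 00 00 00 00.
K' ⊕ ipad = eb 36 36 36 36 36; K' ⊕ opad = 81 5c 5c 5c 5c 5c.
Inner hash: sum = 235+54+54+54+54+54+201 = 706; mod 256 = 194 → c2.
Outer hash (recomputed tag): sum = 129+92+92+92+92+92+194 = 783; mod 256 = 15 → 0f.
Recomputed tag = 0f; claimed = dc → mismatch.

invalid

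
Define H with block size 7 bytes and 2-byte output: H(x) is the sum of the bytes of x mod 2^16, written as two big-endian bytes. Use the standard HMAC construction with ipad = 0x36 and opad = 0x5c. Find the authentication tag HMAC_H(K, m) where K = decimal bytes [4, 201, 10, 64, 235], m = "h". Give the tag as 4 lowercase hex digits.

Key decimal bytes [4, 201, 10, 64, 235] = 04 c9 0a 40 eb is 5 bytes ≤ B = 7; zero-pad to 7 bytes: K' = 04 c9 0a 40 eb 00 00.
K' ⊕ ipad = 32 ff 3c 76 dd 36 36.  K' ⊕ opad = 58 95 56 1c b7 5c 5c.
Inner input = (K'⊕ipad) ∥ m = 32 ff 3c 76 dd 36 36 ∥ 68.
Inner hash: sum = 50+255+60+118+221+54+54+104 = 916 → 03 94.
Outer input = (K'⊕opad) ∥ inner = 58 95 56 1c b7 5c 5c ∥ 03 94.
Outer hash (tag): sum = 88+149+86+28+183+92+92+3+148 = 869 → 03 65.

0365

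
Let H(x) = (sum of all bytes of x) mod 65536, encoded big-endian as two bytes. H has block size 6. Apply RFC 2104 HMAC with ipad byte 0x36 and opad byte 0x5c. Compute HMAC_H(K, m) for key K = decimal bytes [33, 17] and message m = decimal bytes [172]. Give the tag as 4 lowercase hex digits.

02fd

Key decimal bytes [33, 17] = 21 11 is 2 bytes ≤ B = 6; zero-pad to 6 bytes: K' = 21 11 00 00 00 00.
K' ⊕ ipad = 17 27 36 36 36 36.  K' ⊕ opad = 7d 4d 5c 5c 5c 5c.
Inner input = (K'⊕ipad) ∥ m = 17 27 36 36 36 36 ∥ ac.
Inner hash: sum = 23+39+54+54+54+54+172 = 450 → 01 c2.
Outer input = (K'⊕opad) ∥ inner = 7d 4d 5c 5c 5c 5c ∥ 01 c2.
Outer hash (tag): sum = 125+77+92+92+92+92+1+194 = 765 → 02 fd.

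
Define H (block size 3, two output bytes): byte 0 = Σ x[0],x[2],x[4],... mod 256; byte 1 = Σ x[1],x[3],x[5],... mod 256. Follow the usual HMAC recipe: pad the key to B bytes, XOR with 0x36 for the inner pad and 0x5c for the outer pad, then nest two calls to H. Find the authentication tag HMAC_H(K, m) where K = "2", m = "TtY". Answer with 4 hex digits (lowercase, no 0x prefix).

Key "2" = 32 is 1 byte ≤ B = 3; zero-pad to 3 bytes: K' = 32 00 00.
K' ⊕ ipad = 04 36 36.  K' ⊕ opad = 6e 5c 5c.
Inner input = (K'⊕ipad) ∥ m = 04 36 36 ∥ 54 74 59.
Inner hash: even-index sum = 174 mod 256 = 174; odd-index sum = 227 mod 256 = 227 → ae e3.
Outer input = (K'⊕opad) ∥ inner = 6e 5c 5c ∥ ae e3.
Outer hash (tag): even-index sum = 429 mod 256 = 173; odd-index sum = 266 mod 256 = 10 → ad 0a.

ad0a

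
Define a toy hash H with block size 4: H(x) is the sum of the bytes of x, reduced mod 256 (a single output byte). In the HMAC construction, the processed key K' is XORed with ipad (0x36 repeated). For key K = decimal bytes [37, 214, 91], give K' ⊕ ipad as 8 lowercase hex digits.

13e06d36

Key decimal bytes [37, 214, 91] = 25 d6 5b is 3 bytes ≤ B = 4; zero-pad to 4 bytes: K' = 25 d6 5b 00.
XOR each byte with 0x36: 25⊕36=13, d6⊕36=e0, 5b⊕36=6d, 00⊕36=36.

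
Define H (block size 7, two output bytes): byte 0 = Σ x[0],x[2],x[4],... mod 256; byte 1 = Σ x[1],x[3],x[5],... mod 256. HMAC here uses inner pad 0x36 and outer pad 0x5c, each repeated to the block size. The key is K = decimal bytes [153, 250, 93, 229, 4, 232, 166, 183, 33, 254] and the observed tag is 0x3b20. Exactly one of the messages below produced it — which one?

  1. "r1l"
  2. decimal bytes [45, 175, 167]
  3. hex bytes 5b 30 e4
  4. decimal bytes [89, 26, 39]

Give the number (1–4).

2

Key decimal bytes [153, 250, 93, 229, 4, 232, 166, 183, 33, 254] = 99 fa 5d e5 04 e8 a6 b7 21 fe is 10 bytes > B = 7, so hash it first: H(key) = c1 7c, then zero-pad to 7 bytes: K' = c1 7c 00 00 00 00 00.
K' ⊕ ipad = f7 4a 36 36 36 36 36; K' ⊕ opad = 9d 20 5c 5c 5c 5c 5c.
m1: inner = H(f7 4a 36 36 36 36 36 72 31 6c) = ca 94; tag = H(9d 20 5c 5c 5c 5c 5c ca 94) = 45a2
m2: inner = H(f7 4a 36 36 36 36 36 2d af a7) = 48 8a; tag = H(9d 20 5c 5c 5c 5c 5c 48 8a) = 3b20 ← matches
m3: inner = H(f7 4a 36 36 36 36 36 5b 30 e4) = c9 f5; tag = H(9d 20 5c 5c 5c 5c 5c c9 f5) = a6a1
m4: inner = H(f7 4a 36 36 36 36 36 59 1a 27) = b3 36; tag = H(9d 20 5c 5c 5c 5c 5c b3 36) = e78b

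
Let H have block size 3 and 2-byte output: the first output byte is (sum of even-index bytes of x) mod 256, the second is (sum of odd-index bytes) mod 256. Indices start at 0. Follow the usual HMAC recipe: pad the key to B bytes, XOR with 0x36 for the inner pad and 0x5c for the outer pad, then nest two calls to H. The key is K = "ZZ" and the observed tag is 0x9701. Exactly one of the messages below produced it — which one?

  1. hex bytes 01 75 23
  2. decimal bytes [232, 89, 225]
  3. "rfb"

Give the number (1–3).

Key "ZZ" = 5a 5a is 2 bytes ≤ B = 3; zero-pad to 3 bytes: K' = 5a 5a 00.
K' ⊕ ipad = 6c 6c 36; K' ⊕ opad = 06 06 5c.
m1: inner = H(6c 6c 36 01 75 23) = 17 90; tag = H(06 06 5c 17 90) = f21d
m2: inner = H(6c 6c 36 e8 59 e1) = fb 35; tag = H(06 06 5c fb 35) = 9701 ← matches
m3: inner = H(6c 6c 36 72 66 62) = 08 40; tag = H(06 06 5c 08 40) = a20e

2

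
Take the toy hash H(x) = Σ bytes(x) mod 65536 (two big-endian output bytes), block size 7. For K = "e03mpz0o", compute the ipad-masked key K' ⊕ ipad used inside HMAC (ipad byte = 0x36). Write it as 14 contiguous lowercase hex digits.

34883636363636

Key "e03mpz0o" = 65 30 33 6d 70 7a 30 6f is 8 bytes > B = 7, so hash it first: H(key) = 02 be, then zero-pad to 7 bytes: K' = 02 be 00 00 00 00 00.
XOR each byte with 0x36: 02⊕36=34, be⊕36=88, 00⊕36=36, 00⊕36=36, 00⊕36=36, 00⊕36=36, 00⊕36=36.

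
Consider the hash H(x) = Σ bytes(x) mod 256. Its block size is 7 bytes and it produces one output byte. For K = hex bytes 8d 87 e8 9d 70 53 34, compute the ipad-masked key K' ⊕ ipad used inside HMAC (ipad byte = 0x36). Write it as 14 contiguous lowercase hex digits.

bbb1deab466502

Key hex bytes 8d 87 e8 9d 70 53 34 is exactly B = 7 bytes: K' = 8d 87 e8 9d 70 53 34.
XOR each byte with 0x36: 8d⊕36=bb, 87⊕36=b1, e8⊕36=de, 9d⊕36=ab, 70⊕36=46, 53⊕36=65, 34⊕36=02.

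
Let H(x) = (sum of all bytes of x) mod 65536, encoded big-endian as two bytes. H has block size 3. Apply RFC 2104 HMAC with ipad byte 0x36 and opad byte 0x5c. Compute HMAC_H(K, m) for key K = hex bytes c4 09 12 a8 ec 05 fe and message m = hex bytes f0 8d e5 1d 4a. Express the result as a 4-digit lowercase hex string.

015c

Key hex bytes c4 09 12 a8 ec 05 fe is 7 bytes > B = 3, so hash it first: H(key) = 03 76, then zero-pad to 3 bytes: K' = 03 76 00.
K' ⊕ ipad = 35 40 36.  K' ⊕ opad = 5f 2a 5c.
Inner input = (K'⊕ipad) ∥ m = 35 40 36 ∥ f0 8d e5 1d 4a.
Inner hash: sum = 53+64+54+240+141+229+29+74 = 884 → 03 74.
Outer input = (K'⊕opad) ∥ inner = 5f 2a 5c ∥ 03 74.
Outer hash (tag): sum = 95+42+92+3+116 = 348 → 01 5c.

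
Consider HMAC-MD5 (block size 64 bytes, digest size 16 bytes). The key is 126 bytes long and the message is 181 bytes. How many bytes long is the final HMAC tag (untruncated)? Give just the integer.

16

The tag is one MD5 digest: 16 bytes.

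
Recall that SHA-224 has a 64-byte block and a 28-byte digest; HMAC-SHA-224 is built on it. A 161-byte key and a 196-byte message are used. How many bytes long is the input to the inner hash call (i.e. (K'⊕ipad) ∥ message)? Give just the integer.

Key is 161 > 64 bytes, so it is hashed to 28 bytes then zero-padded to 64: |K'| = 64.
Inner input = (K'⊕ipad) ∥ m → 64 + 196 = 260 bytes.

260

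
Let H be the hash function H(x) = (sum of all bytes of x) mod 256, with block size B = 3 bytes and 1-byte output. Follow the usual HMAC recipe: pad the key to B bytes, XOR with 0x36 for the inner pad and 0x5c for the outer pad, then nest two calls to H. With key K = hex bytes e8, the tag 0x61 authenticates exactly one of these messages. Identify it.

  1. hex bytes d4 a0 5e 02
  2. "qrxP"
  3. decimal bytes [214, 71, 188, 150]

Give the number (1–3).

Key hex bytes e8 is 1 byte ≤ B = 3; zero-pad to 3 bytes: K' = e8 00 00.
K' ⊕ ipad = de 36 36; K' ⊕ opad = b4 5c 5c.
m1: inner = H(de 36 36 d4 a0 5e 02) = 1e; tag = H(b4 5c 5c 1e) = 8a
m2: inner = H(de 36 36 71 72 78 50) = f5; tag = H(b4 5c 5c f5) = 61 ← matches
m3: inner = H(de 36 36 d6 47 bc 96) = b9; tag = H(b4 5c 5c b9) = 25

2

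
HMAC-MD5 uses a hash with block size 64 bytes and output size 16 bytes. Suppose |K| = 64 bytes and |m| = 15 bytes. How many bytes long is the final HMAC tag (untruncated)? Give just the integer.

16

The tag is one MD5 digest: 16 bytes.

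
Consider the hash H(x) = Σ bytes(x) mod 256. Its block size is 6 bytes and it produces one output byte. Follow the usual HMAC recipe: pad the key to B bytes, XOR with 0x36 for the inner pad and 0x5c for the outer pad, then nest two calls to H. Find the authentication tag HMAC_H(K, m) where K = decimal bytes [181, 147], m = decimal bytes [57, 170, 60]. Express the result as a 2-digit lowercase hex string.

Key decimal bytes [181, 147] = b5 93 is 2 bytes ≤ B = 6; zero-pad to 6 bytes: K' = b5 93 00 00 00 00.
K' ⊕ ipad = 83 a5 36 36 36 36.  K' ⊕ opad = e9 cf 5c 5c 5c 5c.
Inner input = (K'⊕ipad) ∥ m = 83 a5 36 36 36 36 ∥ 39 aa 3c.
Inner hash: sum = 131+165+54+54+54+54+57+170+60 = 799; mod 256 = 31 → 1f.
Outer input = (K'⊕opad) ∥ inner = e9 cf 5c 5c 5c 5c ∥ 1f.
Outer hash (tag): sum = 233+207+92+92+92+92+31 = 839; mod 256 = 71 → 47.

47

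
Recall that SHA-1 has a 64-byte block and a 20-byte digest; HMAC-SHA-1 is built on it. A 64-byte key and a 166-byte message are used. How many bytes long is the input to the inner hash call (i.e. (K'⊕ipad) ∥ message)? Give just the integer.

230

Key is 64 ≤ 64 bytes, zero-padded: |K'| = 64.
Inner input = (K'⊕ipad) ∥ m → 64 + 166 = 230 bytes.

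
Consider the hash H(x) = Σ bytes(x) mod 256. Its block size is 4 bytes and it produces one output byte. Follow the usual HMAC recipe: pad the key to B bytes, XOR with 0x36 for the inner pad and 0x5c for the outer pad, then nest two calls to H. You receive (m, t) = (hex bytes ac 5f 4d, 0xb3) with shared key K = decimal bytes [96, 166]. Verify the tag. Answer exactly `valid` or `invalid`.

Key decimal bytes [96, 166] = 60 a6 is 2 bytes ≤ B = 4; zero-pad to 4 bytes: K' = 60 a6 00 00.
K' ⊕ ipad = 56 90 36 36; K' ⊕ opad = 3c fa 5c 5c.
Inner hash: sum = 86+144+54+54+172+95+77 = 682; mod 256 = 170 → aa.
Outer hash (recomputed tag): sum = 60+250+92+92+170 = 664; mod 256 = 152 → 98.
Recomputed tag = 98; claimed = b3 → mismatch.

invalid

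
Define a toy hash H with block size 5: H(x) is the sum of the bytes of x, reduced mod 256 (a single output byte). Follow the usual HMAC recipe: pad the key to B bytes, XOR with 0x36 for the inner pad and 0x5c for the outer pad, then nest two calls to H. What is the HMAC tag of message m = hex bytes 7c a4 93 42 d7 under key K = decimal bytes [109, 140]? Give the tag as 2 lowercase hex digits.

Key decimal bytes [109, 140] = 6d 8c is 2 bytes ≤ B = 5; zero-pad to 5 bytes: K' = 6d 8c 00 00 00.
K' ⊕ ipad = 5b ba 36 36 36.  K' ⊕ opad = 31 d0 5c 5c 5c.
Inner input = (K'⊕ipad) ∥ m = 5b ba 36 36 36 ∥ 7c a4 93 42 d7.
Inner hash: sum = 91+186+54+54+54+124+164+147+66+215 = 1155; mod 256 = 131 → 83.
Outer input = (K'⊕opad) ∥ inner = 31 d0 5c 5c 5c ∥ 83.
Outer hash (tag): sum = 49+208+92+92+92+131 = 664; mod 256 = 152 → 98.

98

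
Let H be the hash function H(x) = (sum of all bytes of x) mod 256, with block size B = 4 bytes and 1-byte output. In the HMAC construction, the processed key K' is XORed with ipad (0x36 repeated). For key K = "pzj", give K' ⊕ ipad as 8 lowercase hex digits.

Key "pzj" = 70 7a 6a is 3 bytes ≤ B = 4; zero-pad to 4 bytes: K' = 70 7a 6a 00.
XOR each byte with 0x36: 70⊕36=46, 7a⊕36=4c, 6a⊕36=5c, 00⊕36=36.

464c5c36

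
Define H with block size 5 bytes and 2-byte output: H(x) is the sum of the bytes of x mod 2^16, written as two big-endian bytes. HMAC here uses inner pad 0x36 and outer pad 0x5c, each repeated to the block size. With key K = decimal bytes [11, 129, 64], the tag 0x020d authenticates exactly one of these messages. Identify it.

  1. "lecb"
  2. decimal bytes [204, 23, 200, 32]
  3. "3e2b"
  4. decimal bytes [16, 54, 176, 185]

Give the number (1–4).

3

Key decimal bytes [11, 129, 64] = 0b 81 40 is 3 bytes ≤ B = 5; zero-pad to 5 bytes: K' = 0b 81 40 00 00.
K' ⊕ ipad = 3d b7 76 36 36; K' ⊕ opad = 57 dd 1c 5c 5c.
m1: inner = H(3d b7 76 36 36 6c 65 63 62) = 03 6c; tag = H(57 dd 1c 5c 5c 03 6c) = 0277
m2: inner = H(3d b7 76 36 36 cc 17 c8 20) = 03 a1; tag = H(57 dd 1c 5c 5c 03 a1) = 02ac
m3: inner = H(3d b7 76 36 36 33 65 32 62) = 03 02; tag = H(57 dd 1c 5c 5c 03 02) = 020d ← matches
m4: inner = H(3d b7 76 36 36 10 36 b0 b9) = 03 85; tag = H(57 dd 1c 5c 5c 03 85) = 0290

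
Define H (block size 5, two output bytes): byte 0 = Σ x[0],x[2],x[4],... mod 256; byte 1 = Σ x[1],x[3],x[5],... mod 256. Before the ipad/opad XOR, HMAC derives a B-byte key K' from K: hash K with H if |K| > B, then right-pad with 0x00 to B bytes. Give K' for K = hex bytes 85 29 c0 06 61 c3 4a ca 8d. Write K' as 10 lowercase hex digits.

7dbc000000

|K| = 9 > B = 5, so first hash the key.
H(K): even-index sum = 637 mod 256 = 125; odd-index sum = 444 mod 256 = 188 → 7d bc.
Zero-pad H(K) = 7d bc to 5 bytes: K' = 7d bc 00 00 00.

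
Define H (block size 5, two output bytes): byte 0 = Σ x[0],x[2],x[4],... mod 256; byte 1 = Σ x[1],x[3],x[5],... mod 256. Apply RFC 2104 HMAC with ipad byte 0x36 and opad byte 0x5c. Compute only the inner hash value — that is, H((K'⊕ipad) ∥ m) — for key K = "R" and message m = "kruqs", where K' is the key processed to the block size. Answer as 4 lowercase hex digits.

b3bf

Key "R" = 52 is 1 byte ≤ B = 5; zero-pad to 5 bytes: K' = 52 00 00 00 00.
K' ⊕ ipad = 64 36 36 36 36.
Inner input = 64 36 36 36 36 ∥ 6b 72 75 71 73.
Inner hash: even-index sum = 435 mod 256 = 179; odd-index sum = 447 mod 256 = 191 → b3 bf.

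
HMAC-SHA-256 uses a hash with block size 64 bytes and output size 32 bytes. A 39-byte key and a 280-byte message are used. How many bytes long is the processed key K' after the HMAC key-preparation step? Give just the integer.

Key is 39 ≤ 64 bytes, zero-padded: |K'| = 64.

64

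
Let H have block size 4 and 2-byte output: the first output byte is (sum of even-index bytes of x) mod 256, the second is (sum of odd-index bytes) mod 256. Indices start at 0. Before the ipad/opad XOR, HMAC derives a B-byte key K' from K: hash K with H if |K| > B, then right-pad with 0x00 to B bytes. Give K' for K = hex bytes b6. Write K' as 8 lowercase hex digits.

b6000000

Key hex bytes b6 is 1 byte ≤ B = 4; zero-pad to 4 bytes: K' = b6 00 00 00.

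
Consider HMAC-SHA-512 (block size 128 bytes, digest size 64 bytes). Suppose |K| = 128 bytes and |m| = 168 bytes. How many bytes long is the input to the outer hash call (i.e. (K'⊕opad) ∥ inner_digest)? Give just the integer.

192

Key is 128 ≤ 128 bytes, zero-padded: |K'| = 128.
Outer input = (K'⊕opad) ∥ H(inner) → 128 + 64 = 192 bytes.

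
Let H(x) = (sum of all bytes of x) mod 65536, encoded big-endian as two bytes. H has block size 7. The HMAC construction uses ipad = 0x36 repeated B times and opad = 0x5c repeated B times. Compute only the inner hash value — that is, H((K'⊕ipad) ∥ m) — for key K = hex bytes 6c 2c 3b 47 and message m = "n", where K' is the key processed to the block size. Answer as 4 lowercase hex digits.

Key hex bytes 6c 2c 3b 47 is 4 bytes ≤ B = 7; zero-pad to 7 bytes: K' = 6c 2c 3b 47 00 00 00.
K' ⊕ ipad = 5a 1a 0d 71 36 36 36.
Inner input = 5a 1a 0d 71 36 36 36 ∥ 6e.
Inner hash: sum = 90+26+13+113+54+54+54+110 = 514 → 02 02.

0202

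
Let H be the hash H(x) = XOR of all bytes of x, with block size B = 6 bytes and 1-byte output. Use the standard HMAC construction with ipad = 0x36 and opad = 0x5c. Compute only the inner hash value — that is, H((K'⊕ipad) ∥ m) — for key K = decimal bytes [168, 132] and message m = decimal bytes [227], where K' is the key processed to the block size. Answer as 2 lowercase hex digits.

Key decimal bytes [168, 132] = a8 84 is 2 bytes ≤ B = 6; zero-pad to 6 bytes: K' = a8 84 00 00 00 00.
K' ⊕ ipad = 9e b2 36 36 36 36.
Inner input = 9e b2 36 36 36 36 ∥ e3.
Inner hash: XOR 9e⊕b2⊕36⊕36⊕36⊕36⊕e3 = cf.

cf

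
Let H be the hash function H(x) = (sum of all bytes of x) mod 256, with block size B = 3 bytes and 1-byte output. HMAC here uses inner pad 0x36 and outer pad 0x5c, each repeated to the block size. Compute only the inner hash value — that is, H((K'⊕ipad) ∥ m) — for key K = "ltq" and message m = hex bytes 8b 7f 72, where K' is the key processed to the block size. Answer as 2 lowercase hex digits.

5f

Key "ltq" = 6c 74 71 is exactly B = 3 bytes: K' = 6c 74 71.
K' ⊕ ipad = 5a 42 47.
Inner input = 5a 42 47 ∥ 8b 7f 72.
Inner hash: sum = 90+66+71+139+127+114 = 607; mod 256 = 95 → 5f.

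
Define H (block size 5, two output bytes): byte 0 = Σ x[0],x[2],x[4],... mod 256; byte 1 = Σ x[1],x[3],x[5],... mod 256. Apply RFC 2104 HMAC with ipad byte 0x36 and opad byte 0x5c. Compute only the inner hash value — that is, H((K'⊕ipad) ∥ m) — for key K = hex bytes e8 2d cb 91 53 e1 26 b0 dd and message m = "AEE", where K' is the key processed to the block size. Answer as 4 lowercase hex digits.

f035

Key hex bytes e8 2d cb 91 53 e1 26 b0 dd is 9 bytes > B = 5, so hash it first: H(key) = 09 4f, then zero-pad to 5 bytes: K' = 09 4f 00 00 00.
K' ⊕ ipad = 3f 79 36 36 36.
Inner input = 3f 79 36 36 36 ∥ 41 45 45.
Inner hash: even-index sum = 240 mod 256 = 240; odd-index sum = 309 mod 256 = 53 → f0 35.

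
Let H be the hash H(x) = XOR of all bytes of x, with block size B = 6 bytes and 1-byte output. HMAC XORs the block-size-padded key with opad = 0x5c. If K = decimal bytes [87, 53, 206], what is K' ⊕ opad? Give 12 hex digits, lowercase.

0b69925c5c5c

Key decimal bytes [87, 53, 206] = 57 35 ce is 3 bytes ≤ B = 6; zero-pad to 6 bytes: K' = 57 35 ce 00 00 00.
XOR each byte with 0x5c: 57⊕5c=0b, 35⊕5c=69, ce⊕5c=92, 00⊕5c=5c, 00⊕5c=5c, 00⊕5c=5c.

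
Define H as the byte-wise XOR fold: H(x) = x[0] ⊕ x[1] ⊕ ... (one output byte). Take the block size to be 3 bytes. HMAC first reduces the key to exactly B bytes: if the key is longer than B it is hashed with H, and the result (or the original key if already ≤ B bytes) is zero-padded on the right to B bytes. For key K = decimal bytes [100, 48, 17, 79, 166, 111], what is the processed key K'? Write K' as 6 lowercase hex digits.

|K| = 6 > B = 3, so first hash the key.
H(K): XOR 64⊕30⊕11⊕4f⊕a6⊕6f = c3.
Zero-pad H(K) = c3 to 3 bytes: K' = c3 00 00.

c30000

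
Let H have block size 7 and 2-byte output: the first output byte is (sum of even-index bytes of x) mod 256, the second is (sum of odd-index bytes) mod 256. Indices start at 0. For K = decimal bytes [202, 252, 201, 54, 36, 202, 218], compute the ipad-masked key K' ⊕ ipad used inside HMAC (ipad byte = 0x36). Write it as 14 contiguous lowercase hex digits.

Key decimal bytes [202, 252, 201, 54, 36, 202, 218] = ca fc c9 36 24 ca da is exactly B = 7 bytes: K' = ca fc c9 36 24 ca da.
XOR each byte with 0x36: ca⊕36=fc, fc⊕36=ca, c9⊕36=ff, 36⊕36=00, 24⊕36=12, ca⊕36=fc, da⊕36=ec.

fccaff0012fcec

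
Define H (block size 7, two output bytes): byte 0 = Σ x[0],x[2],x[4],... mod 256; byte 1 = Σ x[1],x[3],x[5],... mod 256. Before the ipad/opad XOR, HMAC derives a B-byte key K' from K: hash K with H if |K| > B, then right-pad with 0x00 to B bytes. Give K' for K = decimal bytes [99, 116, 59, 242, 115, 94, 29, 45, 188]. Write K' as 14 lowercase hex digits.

|K| = 9 > B = 7, so first hash the key.
H(K): even-index sum = 490 mod 256 = 234; odd-index sum = 497 mod 256 = 241 → ea f1.
Zero-pad H(K) = ea f1 to 7 bytes: K' = ea f1 00 00 00 00 00.

eaf10000000000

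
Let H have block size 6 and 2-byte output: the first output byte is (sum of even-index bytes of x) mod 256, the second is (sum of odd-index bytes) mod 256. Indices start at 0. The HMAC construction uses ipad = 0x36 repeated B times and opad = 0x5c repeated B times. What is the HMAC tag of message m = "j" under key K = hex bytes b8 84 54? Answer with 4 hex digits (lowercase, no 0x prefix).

d8ae

Key hex bytes b8 84 54 is 3 bytes ≤ B = 6; zero-pad to 6 bytes: K' = b8 84 54 00 00 00.
K' ⊕ ipad = 8e b2 62 36 36 36.  K' ⊕ opad = e4 d8 08 5c 5c 5c.
Inner input = (K'⊕ipad) ∥ m = 8e b2 62 36 36 36 ∥ 6a.
Inner hash: even-index sum = 400 mod 256 = 144; odd-index sum = 286 mod 256 = 30 → 90 1e.
Outer input = (K'⊕opad) ∥ inner = e4 d8 08 5c 5c 5c ∥ 90 1e.
Outer hash (tag): even-index sum = 472 mod 256 = 216; odd-index sum = 430 mod 256 = 174 → d8 ae.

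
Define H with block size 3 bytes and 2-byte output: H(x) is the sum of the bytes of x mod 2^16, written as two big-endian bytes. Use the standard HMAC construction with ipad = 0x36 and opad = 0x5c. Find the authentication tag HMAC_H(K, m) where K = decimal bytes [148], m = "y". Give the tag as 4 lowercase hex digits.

Key decimal bytes [148] = 94 is 1 byte ≤ B = 3; zero-pad to 3 bytes: K' = 94 00 00.
K' ⊕ ipad = a2 36 36.  K' ⊕ opad = c8 5c 5c.
Inner input = (K'⊕ipad) ∥ m = a2 36 36 ∥ 79.
Inner hash: sum = 162+54+54+121 = 391 → 01 87.
Outer input = (K'⊕opad) ∥ inner = c8 5c 5c ∥ 01 87.
Outer hash (tag): sum = 200+92+92+1+135 = 520 → 02 08.

0208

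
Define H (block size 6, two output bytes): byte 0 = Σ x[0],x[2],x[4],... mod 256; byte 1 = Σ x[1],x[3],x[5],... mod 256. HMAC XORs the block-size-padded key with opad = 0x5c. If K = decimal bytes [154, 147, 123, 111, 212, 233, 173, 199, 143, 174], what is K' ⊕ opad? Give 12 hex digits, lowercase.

793c5c5c5c5c

Key decimal bytes [154, 147, 123, 111, 212, 233, 173, 199, 143, 174] = 9a 93 7b 6f d4 e9 ad c7 8f ae is 10 bytes > B = 6, so hash it first: H(key) = 25 60, then zero-pad to 6 bytes: K' = 25 60 00 00 00 00.
XOR each byte with 0x5c: 25⊕5c=79, 60⊕5c=3c, 00⊕5c=5c, 00⊕5c=5c, 00⊕5c=5c, 00⊕5c=5c.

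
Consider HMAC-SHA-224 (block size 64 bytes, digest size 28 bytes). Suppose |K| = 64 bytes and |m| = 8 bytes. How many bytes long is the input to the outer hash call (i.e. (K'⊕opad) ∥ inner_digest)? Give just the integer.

Key is 64 ≤ 64 bytes, zero-padded: |K'| = 64.
Outer input = (K'⊕opad) ∥ H(inner) → 64 + 28 = 92 bytes.

92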